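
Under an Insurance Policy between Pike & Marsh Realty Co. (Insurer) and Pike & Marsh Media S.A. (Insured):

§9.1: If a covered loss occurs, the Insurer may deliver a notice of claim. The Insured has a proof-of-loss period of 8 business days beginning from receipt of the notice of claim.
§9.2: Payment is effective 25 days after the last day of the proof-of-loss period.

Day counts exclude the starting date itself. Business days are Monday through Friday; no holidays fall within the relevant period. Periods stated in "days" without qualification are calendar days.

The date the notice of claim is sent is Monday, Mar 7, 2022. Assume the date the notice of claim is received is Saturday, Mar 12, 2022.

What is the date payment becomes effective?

The last day of the proof-of-loss period: 8 business days after Saturday, Mar 12, 2022, skipping weekends — Mar 14, Mar 15, Mar 16, Mar 17, Mar 18, Mar 21, Mar 22, Mar 23 — lands on Wednesday, Mar 23, 2022.
The date payment becomes effective: 25 calendar days after Mar 23, 2022 is Apr 17, 2022.

Apr 17, 2022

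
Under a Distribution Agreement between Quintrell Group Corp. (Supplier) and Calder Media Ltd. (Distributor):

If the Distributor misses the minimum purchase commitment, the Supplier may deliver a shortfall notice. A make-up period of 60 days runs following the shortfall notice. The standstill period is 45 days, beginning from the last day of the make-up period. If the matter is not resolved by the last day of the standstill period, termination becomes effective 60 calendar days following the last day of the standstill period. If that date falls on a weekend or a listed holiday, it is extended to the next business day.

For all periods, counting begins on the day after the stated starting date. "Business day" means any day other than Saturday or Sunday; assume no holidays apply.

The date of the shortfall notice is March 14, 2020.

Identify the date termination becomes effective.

August 26, 2020

The last day of the make-up period: 60 calendar days after March 14, 2020 is May 13, 2020.
The last day of the standstill period: 45 calendar days after May 13, 2020 is June 27, 2020.
Adding 60 calendar days to June 27, 2020 gives August 26, 2020, which is the date termination becomes effective. August 26, 2020 is a Wednesday, so no roll-forward applies.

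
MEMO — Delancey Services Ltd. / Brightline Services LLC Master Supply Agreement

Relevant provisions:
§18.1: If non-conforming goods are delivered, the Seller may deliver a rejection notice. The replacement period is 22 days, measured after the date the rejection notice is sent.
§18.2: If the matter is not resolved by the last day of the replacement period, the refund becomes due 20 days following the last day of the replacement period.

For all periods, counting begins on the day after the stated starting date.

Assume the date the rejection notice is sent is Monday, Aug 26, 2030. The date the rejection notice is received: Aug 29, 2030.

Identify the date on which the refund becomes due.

The last day of the replacement period: 22 calendar days after Aug 26, 2030 is Sep 17, 2030.
Adding 20 calendar days to Sep 17, 2030 gives Oct 7, 2030, which is the date on which the refund becomes due.

Oct 7, 2030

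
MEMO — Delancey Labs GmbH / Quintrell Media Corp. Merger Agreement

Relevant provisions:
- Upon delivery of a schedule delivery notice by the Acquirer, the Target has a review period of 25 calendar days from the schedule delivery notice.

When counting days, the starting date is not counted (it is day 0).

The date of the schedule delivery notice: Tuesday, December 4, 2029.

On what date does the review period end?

December 29, 2029

The last day of the review period: 25 calendar days after December 4, 2029 is December 29, 2029.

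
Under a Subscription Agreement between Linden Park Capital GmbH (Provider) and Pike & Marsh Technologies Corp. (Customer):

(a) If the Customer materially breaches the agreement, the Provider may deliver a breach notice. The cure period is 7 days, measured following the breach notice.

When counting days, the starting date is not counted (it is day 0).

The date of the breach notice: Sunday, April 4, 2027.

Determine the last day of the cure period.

April 11, 2027

Adding 7 calendar days to April 4, 2027 gives April 11, 2027, which is the last day of the cure period.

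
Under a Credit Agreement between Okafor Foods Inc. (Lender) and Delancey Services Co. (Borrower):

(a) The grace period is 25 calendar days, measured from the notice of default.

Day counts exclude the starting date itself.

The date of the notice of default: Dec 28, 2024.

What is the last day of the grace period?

Jan 22, 2025

The last day of the grace period: 25 calendar days after Dec 28, 2024 is Jan 22, 2025.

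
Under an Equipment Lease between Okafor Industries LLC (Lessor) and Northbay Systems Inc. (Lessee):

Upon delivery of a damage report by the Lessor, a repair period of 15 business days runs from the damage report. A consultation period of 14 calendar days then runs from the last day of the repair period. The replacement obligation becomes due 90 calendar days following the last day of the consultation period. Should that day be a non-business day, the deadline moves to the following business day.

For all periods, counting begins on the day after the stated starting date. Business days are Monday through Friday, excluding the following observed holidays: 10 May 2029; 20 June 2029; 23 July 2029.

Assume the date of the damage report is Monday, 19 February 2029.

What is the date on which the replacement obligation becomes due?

25 June 2029

From Monday, 19 February 2029, 15 business days (Feb 20, Feb 21, Feb 22, Feb 23, …, Mar 8, Mar 9, Mar 12, skipping weekends) brings us to Monday, 12 March 2029, which is the last day of the repair period.
The last day of the consultation period: 14 calendar days after 12 March 2029 is 26 March 2029.
The date on which the replacement obligation becomes due: 90 calendar days after 26 March 2029 is 24 June 2029. That falls on a Sunday, so it rolls to the next business day, Monday, 25 June 2029.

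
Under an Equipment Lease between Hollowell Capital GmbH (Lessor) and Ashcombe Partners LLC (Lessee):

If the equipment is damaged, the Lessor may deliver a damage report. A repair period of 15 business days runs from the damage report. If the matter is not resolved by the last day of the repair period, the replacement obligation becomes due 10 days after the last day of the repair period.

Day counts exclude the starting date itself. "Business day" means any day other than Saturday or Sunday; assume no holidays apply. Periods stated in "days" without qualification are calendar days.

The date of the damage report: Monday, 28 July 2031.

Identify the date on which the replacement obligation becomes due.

From Monday, 28 July 2031, 15 business days (Jul 29, Jul 30, Jul 31, Aug 1, …, Aug 14, Aug 15, Aug 18, skipping weekends) brings us to Monday, 18 August 2031, which is the last day of the repair period.
Adding 10 calendar days to 18 August 2031 gives 28 August 2031, which is the date on which the replacement obligation becomes due.

28 August 2031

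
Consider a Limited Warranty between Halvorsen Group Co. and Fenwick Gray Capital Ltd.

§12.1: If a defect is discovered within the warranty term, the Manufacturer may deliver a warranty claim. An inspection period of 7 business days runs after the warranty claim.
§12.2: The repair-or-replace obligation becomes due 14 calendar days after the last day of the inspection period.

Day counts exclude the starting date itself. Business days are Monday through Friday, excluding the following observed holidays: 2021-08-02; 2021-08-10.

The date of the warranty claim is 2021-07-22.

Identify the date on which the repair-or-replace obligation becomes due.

The last day of the inspection period: 7 business days after Thursday, 2021-07-22, skipping weekends and the listed holiday on Aug 2 — Jul 23, Jul 26, Jul 27, Jul 28, Jul 29, Jul 30, Aug 3 — lands on Tuesday, 2021-08-03.
Adding 14 calendar days to 2021-08-03 gives 2021-08-17, which is the date on which the repair-or-replace obligation becomes due.

2021-08-17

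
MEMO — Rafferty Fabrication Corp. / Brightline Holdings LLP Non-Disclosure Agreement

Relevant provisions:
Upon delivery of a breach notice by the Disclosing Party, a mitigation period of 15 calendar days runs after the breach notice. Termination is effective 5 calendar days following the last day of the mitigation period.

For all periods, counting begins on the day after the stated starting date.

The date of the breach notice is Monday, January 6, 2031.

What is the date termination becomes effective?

Adding 15 calendar days to January 6, 2031 gives January 21, 2031, which is the last day of the mitigation period.
The date termination becomes effective: January 21, 2031 + 5 days = January 26, 2031.

January 26, 2031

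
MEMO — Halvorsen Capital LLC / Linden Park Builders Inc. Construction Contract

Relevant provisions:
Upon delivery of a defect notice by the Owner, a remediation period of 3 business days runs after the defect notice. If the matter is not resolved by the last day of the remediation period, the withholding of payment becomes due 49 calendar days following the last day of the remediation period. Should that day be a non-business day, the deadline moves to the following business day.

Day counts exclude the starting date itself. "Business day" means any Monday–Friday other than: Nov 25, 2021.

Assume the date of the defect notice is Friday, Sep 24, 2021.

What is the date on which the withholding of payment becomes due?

Nov 17, 2021

The last day of the remediation period: counting 3 business days from Friday, Sep 24, 2021 (Sep 27, Sep 28, Sep 29, skipping weekends) reaches Wednesday, Sep 29, 2021.
The date on which the withholding of payment becomes due: Sep 29, 2021 + 49 days = Nov 17, 2021. Nov 17, 2021 is a Wednesday and is not a listed holiday, so no roll-forward applies.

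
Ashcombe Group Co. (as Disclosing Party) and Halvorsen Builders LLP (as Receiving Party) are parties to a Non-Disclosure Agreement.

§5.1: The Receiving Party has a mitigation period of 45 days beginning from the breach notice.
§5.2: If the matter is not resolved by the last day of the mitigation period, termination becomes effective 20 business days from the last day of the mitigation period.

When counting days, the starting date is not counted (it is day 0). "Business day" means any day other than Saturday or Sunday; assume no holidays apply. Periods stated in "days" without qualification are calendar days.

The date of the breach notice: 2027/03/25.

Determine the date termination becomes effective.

2027/06/04

The last day of the mitigation period: 45 calendar days after 2027/03/25 is 2027/05/09.
The date termination becomes effective: counting 20 business days from Sunday, 2027/05/09 (May 10, May 11, May 12, May 13, …, Jun 2, Jun 3, Jun 4, skipping weekends) reaches Friday, 2027/06/04.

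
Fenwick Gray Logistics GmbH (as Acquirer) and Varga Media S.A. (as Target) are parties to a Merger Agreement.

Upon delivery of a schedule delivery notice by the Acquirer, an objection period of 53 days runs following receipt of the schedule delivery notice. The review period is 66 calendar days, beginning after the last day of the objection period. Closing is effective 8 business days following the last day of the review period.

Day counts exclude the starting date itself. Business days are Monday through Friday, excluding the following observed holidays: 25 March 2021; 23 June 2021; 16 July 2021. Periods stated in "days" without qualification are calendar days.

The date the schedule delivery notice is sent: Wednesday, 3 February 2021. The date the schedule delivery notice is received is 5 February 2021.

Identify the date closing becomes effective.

16 June 2021

The last day of the objection period: 5 February 2021 + 53 days = 30 March 2021.
Adding 66 calendar days to 30 March 2021 gives 4 June 2021, which is the last day of the review period.
The date closing becomes effective: 8 business days after Friday, 4 June 2021, skipping weekends — Jun 7, Jun 8, Jun 9, Jun 10, Jun 11, Jun 14, Jun 15, Jun 16 — lands on Wednesday, 16 June 2021.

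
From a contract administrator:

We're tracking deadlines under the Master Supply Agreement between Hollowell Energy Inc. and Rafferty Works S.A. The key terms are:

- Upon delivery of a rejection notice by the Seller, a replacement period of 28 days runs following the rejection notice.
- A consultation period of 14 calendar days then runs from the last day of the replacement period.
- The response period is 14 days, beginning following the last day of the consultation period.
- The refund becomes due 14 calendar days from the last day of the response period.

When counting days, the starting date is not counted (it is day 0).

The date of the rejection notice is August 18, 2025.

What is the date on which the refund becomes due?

October 27, 2025

The last day of the replacement period: August 18, 2025 + 28 days = September 15, 2025.
The last day of the consultation period: September 15, 2025 + 14 days = September 29, 2025.
The last day of the response period: 14 calendar days after September 29, 2025 is October 13, 2025.
Adding 14 calendar days to October 13, 2025 gives October 27, 2025, which is the date on which the refund becomes due.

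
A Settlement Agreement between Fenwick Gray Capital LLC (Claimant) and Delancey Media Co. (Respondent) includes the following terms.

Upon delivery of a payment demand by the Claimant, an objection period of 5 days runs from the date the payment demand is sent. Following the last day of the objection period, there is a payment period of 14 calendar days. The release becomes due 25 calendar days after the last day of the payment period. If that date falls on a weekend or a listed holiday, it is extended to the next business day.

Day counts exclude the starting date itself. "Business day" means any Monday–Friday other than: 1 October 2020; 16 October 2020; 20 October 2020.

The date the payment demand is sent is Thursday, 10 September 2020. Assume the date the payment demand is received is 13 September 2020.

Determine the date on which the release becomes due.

26 October 2020

Adding 5 calendar days to 10 September 2020 gives 15 September 2020, which is the last day of the objection period.
The last day of the payment period: 14 calendar days after 15 September 2020 is 29 September 2020.
The date on which the release becomes due: 29 September 2020 + 25 days = 24 October 2020. That falls on a Saturday, so it rolls to the next business day, Monday, 26 October 2020.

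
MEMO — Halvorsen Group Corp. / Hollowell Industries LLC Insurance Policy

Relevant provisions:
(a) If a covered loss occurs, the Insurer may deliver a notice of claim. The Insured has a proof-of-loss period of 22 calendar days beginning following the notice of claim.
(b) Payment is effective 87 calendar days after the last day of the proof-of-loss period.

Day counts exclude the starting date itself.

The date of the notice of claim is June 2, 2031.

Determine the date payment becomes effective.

Adding 22 calendar days to June 2, 2031 gives June 24, 2031, which is the last day of the proof-of-loss period.
The date payment becomes effective: June 24, 2031 + 87 days = September 19, 2031.

September 19, 2031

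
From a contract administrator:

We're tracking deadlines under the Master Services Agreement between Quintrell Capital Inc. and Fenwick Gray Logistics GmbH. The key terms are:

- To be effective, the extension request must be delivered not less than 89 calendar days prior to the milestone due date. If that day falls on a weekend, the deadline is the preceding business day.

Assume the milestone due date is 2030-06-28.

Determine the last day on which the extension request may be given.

2030-03-29

Counting back 89 calendar days from 2030-06-28 gives 2030-03-31. That is a Sunday, so the deadline moves back to Friday, 2030-03-29.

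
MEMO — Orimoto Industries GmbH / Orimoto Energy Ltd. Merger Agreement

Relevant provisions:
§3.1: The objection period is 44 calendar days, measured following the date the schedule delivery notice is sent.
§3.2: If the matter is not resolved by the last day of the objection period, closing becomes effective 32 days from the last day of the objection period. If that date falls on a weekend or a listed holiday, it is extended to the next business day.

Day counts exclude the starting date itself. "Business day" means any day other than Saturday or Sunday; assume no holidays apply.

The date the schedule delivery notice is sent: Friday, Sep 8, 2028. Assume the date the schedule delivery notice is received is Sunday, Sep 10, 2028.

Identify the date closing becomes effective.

Nov 23, 2028

The last day of the objection period: 44 calendar days after Sep 8, 2028 is Oct 22, 2028.
The date closing becomes effective: 32 calendar days after Oct 22, 2028 is Nov 23, 2028. Nov 23, 2028 is a Thursday, so no roll-forward applies.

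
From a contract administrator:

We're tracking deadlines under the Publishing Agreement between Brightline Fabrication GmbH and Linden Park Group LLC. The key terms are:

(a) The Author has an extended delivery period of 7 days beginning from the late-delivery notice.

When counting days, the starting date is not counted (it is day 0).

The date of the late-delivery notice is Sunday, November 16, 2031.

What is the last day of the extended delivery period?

Adding 7 calendar days to November 16, 2031 gives November 23, 2031, which is the last day of the extended delivery period.

November 23, 2031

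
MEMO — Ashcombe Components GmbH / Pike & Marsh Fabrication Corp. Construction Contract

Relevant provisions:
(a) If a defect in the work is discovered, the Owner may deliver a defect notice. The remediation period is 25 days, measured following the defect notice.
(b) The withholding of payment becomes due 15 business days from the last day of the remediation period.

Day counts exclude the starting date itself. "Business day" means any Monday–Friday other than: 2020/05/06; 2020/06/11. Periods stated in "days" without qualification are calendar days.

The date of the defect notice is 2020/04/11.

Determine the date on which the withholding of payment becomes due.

The last day of the remediation period: 2020/04/11 + 25 days = 2020/05/06.
The date on which the withholding of payment becomes due: counting 15 business days from Wednesday, 2020/05/06 (May 7, May 8, May 11, May 12, …, May 25, May 26, May 27, skipping weekends) reaches Wednesday, 2020/05/27.

2020/05/27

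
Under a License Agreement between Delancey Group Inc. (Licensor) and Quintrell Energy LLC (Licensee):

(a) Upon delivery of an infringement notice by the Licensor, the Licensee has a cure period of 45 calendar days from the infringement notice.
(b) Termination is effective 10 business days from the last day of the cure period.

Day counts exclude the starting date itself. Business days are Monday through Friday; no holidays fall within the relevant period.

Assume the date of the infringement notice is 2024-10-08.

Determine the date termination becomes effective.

The last day of the cure period: 45 calendar days after 2024-10-08 is 2024-11-22.
From Friday, 2024-11-22, 10 business days (Nov 25, Nov 26, Nov 27, Nov 28, Nov 29, Dec 2, Dec 3, Dec 4, Dec 5, Dec 6, skipping weekends) brings us to Friday, 2024-12-06, which is the date termination becomes effective.

2024-12-06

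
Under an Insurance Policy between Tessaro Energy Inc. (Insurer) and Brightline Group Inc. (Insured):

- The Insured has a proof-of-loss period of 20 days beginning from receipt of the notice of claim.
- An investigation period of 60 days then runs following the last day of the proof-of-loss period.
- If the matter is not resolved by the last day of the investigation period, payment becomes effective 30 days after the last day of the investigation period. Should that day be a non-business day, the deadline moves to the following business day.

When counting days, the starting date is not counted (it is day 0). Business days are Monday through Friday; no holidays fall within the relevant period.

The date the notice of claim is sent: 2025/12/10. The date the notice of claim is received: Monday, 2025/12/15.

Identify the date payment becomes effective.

The last day of the proof-of-loss period: 2025/12/15 + 20 days = 2026/01/04.
The last day of the investigation period: 2026/01/04 + 60 days = 2026/03/05.
The date payment becomes effective: 2026/03/05 + 30 days = 2026/04/04. That falls on a Saturday, so it rolls to the next business day, Monday, 2026/04/06.

2026/04/06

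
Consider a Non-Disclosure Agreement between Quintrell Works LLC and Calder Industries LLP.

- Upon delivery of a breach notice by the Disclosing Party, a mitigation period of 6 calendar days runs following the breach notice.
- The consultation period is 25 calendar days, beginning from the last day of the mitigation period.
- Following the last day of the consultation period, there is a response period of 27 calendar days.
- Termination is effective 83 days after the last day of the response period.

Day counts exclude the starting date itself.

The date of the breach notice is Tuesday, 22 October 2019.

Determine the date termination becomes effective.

11 March 2020

Adding 6 calendar days to 22 October 2019 gives 28 October 2019, which is the last day of the mitigation period.
Adding 25 calendar days to 28 October 2019 gives 22 November 2019, which is the last day of the consultation period.
The last day of the response period: 27 calendar days after 22 November 2019 is 19 December 2019.
The date termination becomes effective: 83 calendar days after 19 December 2019 is 11 March 2020.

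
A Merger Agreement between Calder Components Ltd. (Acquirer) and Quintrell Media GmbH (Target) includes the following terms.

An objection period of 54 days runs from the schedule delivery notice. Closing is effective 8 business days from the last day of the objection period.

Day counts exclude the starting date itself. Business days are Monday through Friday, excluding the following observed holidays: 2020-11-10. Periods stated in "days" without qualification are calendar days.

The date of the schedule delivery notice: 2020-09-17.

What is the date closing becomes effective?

2020-11-20

The last day of the objection period: 54 calendar days after 2020-09-17 is 2020-11-10.
The date closing becomes effective: 8 business days after Tuesday, 2020-11-10, skipping weekends — Nov 11, Nov 12, Nov 13, Nov 16, Nov 17, Nov 18, Nov 19, Nov 20 — lands on Friday, 2020-11-20.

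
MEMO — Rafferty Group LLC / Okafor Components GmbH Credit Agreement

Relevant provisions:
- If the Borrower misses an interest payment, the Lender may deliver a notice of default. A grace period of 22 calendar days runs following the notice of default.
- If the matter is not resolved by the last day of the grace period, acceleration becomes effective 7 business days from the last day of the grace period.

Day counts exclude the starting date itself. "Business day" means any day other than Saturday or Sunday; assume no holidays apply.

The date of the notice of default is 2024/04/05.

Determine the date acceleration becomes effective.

The last day of the grace period: 22 calendar days after 2024/04/05 is 2024/04/27.
The date acceleration becomes effective: 7 business days after Saturday, 2024/04/27, skipping weekends — Apr 29, Apr 30, May 1, May 2, May 3, May 6, May 7 — lands on Tuesday, 2024/05/07.

2024/05/07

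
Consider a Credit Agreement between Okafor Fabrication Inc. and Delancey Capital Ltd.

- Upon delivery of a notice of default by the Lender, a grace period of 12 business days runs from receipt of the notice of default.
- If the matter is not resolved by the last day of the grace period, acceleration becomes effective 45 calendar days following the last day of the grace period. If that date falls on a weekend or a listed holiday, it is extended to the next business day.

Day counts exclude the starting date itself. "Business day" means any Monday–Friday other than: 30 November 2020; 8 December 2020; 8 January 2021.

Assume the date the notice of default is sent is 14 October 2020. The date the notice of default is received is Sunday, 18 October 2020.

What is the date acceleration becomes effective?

The last day of the grace period: 12 business days after Sunday, 18 October 2020, skipping weekends — Oct 19, Oct 20, Oct 21, Oct 22, …, Oct 30, Nov 2, Nov 3 — lands on Tuesday, 3 November 2020.
Adding 45 calendar days to 3 November 2020 gives 18 December 2020, which is the date acceleration becomes effective. 18 December 2020 is a Friday and is not a listed holiday, so no roll-forward applies.

18 December 2020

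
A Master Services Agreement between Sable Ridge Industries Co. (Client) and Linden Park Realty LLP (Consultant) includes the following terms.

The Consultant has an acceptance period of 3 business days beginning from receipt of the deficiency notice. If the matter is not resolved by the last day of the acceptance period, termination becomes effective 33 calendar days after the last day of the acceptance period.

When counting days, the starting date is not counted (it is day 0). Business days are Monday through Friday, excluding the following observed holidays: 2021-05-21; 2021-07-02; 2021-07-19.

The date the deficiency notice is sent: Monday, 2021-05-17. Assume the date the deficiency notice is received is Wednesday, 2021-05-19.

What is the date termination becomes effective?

From Wednesday, 2021-05-19, 3 business days (May 20, May 24, May 25, skipping weekends and the listed holiday on May 21) brings us to Tuesday, 2021-05-25, which is the last day of the acceptance period.
Adding 33 calendar days to 2021-05-25 gives 2021-06-27, which is the date termination becomes effective.

2021-06-27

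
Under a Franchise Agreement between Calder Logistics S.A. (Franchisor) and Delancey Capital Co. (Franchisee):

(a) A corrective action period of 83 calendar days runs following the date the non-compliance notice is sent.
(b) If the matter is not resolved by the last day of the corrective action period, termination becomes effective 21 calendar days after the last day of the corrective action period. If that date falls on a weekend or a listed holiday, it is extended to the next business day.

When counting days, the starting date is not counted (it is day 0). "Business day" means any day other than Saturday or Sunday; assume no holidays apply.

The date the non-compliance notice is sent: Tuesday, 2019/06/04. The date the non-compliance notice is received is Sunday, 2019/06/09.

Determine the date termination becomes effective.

The last day of the corrective action period: 2019/06/04 + 83 days = 2019/08/26.
The date termination becomes effective: 21 calendar days after 2019/08/26 is 2019/09/16. 2019/09/16 is a Monday, so no roll-forward applies.

2019/09/16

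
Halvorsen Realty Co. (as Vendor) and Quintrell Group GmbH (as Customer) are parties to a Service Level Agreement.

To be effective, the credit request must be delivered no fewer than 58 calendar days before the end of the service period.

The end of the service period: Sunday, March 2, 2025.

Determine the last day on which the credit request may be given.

January 3, 2025

Counting back 58 calendar days from March 2, 2025 gives January 3, 2025.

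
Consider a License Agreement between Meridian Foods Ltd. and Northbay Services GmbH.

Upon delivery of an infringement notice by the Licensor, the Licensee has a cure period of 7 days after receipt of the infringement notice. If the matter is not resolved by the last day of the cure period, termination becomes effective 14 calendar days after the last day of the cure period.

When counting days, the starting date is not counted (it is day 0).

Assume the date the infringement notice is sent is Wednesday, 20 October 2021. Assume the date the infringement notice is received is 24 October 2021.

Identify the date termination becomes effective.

Adding 7 calendar days to 24 October 2021 gives 31 October 2021, which is the last day of the cure period.
The date termination becomes effective: 14 calendar days after 31 October 2021 is 14 November 2021.

14 November 2021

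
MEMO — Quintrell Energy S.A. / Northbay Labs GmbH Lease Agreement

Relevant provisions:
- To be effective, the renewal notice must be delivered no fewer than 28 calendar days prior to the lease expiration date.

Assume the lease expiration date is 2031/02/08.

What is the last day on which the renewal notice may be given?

2031/02/08 minus 28 days is 2031/01/11.

2031/01/11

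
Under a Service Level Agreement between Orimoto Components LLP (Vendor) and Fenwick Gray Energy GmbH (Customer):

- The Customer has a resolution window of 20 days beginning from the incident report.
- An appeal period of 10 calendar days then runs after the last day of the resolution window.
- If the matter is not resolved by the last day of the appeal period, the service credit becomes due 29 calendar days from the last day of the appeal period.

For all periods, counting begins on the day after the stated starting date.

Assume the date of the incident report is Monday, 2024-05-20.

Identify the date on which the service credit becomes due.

2024-07-18

Adding 20 calendar days to 2024-05-20 gives 2024-06-09, which is the last day of the resolution window.
The last day of the appeal period: 2024-06-09 + 10 days = 2024-06-19.
The date on which the service credit becomes due: 2024-06-19 + 29 days = 2024-07-18.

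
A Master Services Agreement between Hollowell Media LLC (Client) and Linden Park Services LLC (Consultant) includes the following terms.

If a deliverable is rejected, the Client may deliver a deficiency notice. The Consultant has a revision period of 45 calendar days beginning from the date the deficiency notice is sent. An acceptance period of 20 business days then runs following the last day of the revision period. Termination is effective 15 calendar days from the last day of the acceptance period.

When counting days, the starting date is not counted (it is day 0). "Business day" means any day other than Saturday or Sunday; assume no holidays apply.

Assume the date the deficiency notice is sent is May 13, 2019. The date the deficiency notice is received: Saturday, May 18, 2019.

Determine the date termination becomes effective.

The last day of the revision period: May 13, 2019 + 45 days = Jun 27, 2019.
From Thursday, Jun 27, 2019, 20 business days (Jun 28, Jul 1, Jul 2, Jul 3, …, Jul 23, Jul 24, Jul 25, skipping weekends) brings us to Thursday, Jul 25, 2019, which is the last day of the acceptance period.
The date termination becomes effective: 15 calendar days after Jul 25, 2019 is Aug 9, 2019.

Aug 9, 2019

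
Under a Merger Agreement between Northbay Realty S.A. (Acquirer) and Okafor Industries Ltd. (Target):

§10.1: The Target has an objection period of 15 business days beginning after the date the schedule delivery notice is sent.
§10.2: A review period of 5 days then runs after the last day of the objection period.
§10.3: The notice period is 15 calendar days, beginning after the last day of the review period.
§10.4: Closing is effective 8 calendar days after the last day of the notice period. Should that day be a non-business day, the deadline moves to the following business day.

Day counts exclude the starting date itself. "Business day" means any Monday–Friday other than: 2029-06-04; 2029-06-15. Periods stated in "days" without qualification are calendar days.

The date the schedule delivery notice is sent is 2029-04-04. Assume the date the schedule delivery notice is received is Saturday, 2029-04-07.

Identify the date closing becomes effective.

The last day of the objection period: counting 15 business days from Wednesday, 2029-04-04 (Apr 5, Apr 6, Apr 9, Apr 10, …, Apr 23, Apr 24, Apr 25, skipping weekends) reaches Wednesday, 2029-04-25.
Adding 5 calendar days to 2029-04-25 gives 2029-04-30, which is the last day of the review period.
The last day of the notice period: 2029-04-30 + 15 days = 2029-05-15.
The date closing becomes effective: 8 calendar days after 2029-05-15 is 2029-05-23. 2029-05-23 is a Wednesday and is not a listed holiday, so no roll-forward applies.

2029-05-23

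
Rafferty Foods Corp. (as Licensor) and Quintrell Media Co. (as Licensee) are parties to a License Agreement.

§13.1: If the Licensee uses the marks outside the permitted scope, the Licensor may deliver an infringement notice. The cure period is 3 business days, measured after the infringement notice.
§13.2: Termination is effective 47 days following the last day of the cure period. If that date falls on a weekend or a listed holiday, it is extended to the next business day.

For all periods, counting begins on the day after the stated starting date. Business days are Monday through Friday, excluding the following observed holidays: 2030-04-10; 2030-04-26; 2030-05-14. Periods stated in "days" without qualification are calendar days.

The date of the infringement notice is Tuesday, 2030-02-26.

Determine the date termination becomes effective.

From Tuesday, 2030-02-26, 3 business days (Feb 27, Feb 28, Mar 1, skipping weekends) brings us to Friday, 2030-03-01, which is the last day of the cure period.
The date termination becomes effective: 2030-03-01 + 47 days = 2030-04-17. 2030-04-17 is a Wednesday and is not a listed holiday, so no roll-forward applies.

2030-04-17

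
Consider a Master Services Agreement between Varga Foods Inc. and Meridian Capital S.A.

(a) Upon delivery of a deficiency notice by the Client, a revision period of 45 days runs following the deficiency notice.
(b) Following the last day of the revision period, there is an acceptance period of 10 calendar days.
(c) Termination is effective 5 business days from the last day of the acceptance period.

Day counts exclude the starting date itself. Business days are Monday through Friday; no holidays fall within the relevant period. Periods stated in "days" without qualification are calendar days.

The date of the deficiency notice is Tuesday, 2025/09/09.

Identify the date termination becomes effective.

Adding 45 calendar days to 2025/09/09 gives 2025/10/24, which is the last day of the revision period.
Adding 10 calendar days to 2025/10/24 gives 2025/11/03, which is the last day of the acceptance period.
The date termination becomes effective: counting 5 business days from Monday, 2025/11/03 (Nov 4, Nov 5, Nov 6, Nov 7, Nov 10, skipping weekends) reaches Monday, 2025/11/10.

2025/11/10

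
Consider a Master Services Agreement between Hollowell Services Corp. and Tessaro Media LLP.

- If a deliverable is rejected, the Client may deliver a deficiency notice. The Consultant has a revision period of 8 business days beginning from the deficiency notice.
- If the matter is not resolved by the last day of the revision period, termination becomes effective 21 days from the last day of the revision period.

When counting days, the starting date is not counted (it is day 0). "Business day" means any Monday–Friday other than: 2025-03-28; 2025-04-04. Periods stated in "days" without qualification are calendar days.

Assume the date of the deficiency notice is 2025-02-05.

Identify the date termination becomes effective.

The last day of the revision period: counting 8 business days from Wednesday, 2025-02-05 (Feb 6, Feb 7, Feb 10, Feb 11, Feb 12, Feb 13, Feb 14, Feb 17, skipping weekends) reaches Monday, 2025-02-17.
The date termination becomes effective: 2025-02-17 + 21 days = 2025-03-10.

2025-03-10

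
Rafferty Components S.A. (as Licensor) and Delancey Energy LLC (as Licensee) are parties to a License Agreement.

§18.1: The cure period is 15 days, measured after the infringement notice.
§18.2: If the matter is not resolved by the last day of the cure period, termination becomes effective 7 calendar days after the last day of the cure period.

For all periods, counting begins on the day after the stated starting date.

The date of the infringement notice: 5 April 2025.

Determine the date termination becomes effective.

27 April 2025

The last day of the cure period: 5 April 2025 + 15 days = 20 April 2025.
The date termination becomes effective: 20 April 2025 + 7 days = 27 April 2025.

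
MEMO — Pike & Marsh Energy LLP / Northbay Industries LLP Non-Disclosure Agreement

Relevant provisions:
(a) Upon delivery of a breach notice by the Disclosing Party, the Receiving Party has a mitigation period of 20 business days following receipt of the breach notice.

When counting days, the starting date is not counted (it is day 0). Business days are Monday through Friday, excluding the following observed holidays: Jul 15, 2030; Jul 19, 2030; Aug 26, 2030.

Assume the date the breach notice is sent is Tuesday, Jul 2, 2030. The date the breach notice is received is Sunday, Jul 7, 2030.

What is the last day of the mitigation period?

Aug 6, 2030

The last day of the mitigation period: 20 business days after Sunday, Jul 7, 2030, skipping weekends and the listed holidays on Jul 15, Jul 19 — Jul 8, Jul 9, Jul 10, Jul 11, …, Aug 2, Aug 5, Aug 6 — lands on Tuesday, Aug 6, 2030.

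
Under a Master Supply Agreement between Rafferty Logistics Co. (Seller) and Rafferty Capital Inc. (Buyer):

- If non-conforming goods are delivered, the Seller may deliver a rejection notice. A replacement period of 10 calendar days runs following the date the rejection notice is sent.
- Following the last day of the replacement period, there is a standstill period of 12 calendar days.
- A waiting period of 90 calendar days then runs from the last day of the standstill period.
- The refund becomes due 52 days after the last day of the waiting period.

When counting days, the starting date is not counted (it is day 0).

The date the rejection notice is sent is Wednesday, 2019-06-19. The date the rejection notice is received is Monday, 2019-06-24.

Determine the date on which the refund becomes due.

2019-11-30

The last day of the replacement period: 2019-06-19 + 10 days = 2019-06-29.
The last day of the standstill period: 2019-06-29 + 12 days = 2019-07-11.
The last day of the waiting period: 2019-07-11 + 90 days = 2019-10-09.
Adding 52 calendar days to 2019-10-09 gives 2019-11-30, which is the date on which the refund becomes due.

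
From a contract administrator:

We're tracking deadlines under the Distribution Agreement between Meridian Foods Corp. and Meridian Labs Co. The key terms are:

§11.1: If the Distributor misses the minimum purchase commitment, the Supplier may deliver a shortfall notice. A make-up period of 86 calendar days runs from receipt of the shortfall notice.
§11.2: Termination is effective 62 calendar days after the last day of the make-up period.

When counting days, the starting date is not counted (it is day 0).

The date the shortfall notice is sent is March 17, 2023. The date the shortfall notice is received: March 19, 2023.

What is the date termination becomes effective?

August 14, 2023

The last day of the make-up period: March 19, 2023 + 86 days = June 13, 2023.
The date termination becomes effective: 62 calendar days after June 13, 2023 is August 14, 2023.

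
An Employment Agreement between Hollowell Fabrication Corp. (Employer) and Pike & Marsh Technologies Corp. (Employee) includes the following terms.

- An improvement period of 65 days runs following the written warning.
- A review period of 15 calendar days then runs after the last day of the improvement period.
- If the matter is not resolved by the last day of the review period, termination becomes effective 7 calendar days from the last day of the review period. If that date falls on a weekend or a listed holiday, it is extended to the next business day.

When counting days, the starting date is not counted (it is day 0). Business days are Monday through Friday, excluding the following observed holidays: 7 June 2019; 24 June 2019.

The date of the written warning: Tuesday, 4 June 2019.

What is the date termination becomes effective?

The last day of the improvement period: 4 June 2019 + 65 days = 8 August 2019.
Adding 15 calendar days to 8 August 2019 gives 23 August 2019, which is the last day of the review period.
Adding 7 calendar days to 23 August 2019 gives 30 August 2019, which is the date termination becomes effective. 30 August 2019 is a Friday and is not a listed holiday, so no roll-forward applies.

30 August 2019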